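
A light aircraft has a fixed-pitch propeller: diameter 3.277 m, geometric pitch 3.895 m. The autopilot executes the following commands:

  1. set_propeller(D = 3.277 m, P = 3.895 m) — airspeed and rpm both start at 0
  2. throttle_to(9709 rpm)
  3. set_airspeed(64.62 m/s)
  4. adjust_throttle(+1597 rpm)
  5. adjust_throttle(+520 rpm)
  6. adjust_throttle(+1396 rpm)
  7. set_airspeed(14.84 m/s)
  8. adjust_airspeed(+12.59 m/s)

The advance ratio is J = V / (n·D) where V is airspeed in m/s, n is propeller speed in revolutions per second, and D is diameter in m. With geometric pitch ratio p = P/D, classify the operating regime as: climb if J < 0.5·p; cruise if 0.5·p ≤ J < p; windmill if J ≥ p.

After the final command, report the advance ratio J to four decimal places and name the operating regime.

set_propeller: D = 3.277 m, P = 3.895 m (p = P/D = 1.188587); state ← (V=0, rpm=0)
throttle_to(9709): rpm ← 9709
set_airspeed(64.62): V ← 64.62 m/s
adjust_throttle(+1597): rpm ← 9709 +1597 = 11306
adjust_throttle(+520): rpm ← 11306 +520 = 11826
adjust_throttle(+1396): rpm ← 11826 +1396 = 13222
set_airspeed(14.84): V ← 14.84 m/s
adjust_airspeed(+12.59): V ← 14.84 +12.59 = 27.43 m/s
final state: V = 27.43 m/s, rpm = 13222 → n = rpm/60 = 220.366667 rev/s
J = V / (n·D) = 27.43 / (220.366667 × 3.277) = 0.037984
regime bands: climb J<0.5943 | cruise [0.5943, 1.1886) | windmill J≥1.1886
J = 0.0380 → climb

J = 0.0380, regime = climb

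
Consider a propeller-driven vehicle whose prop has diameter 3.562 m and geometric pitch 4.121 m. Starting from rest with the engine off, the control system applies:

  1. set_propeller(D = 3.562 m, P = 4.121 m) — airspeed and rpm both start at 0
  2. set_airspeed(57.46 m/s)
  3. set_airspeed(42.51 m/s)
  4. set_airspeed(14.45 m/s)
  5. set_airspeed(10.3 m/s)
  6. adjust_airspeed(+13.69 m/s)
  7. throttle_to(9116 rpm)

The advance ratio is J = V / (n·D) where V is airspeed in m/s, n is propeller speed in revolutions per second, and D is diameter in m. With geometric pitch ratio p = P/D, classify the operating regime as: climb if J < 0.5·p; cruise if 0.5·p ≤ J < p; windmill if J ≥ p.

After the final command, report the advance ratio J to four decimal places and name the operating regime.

set_propeller: D = 3.562 m, P = 4.121 m (p = P/D = 1.156934); state ← (V=0, rpm=0)
set_airspeed(57.46): V ← 57.46 m/s
set_airspeed(42.51): V ← 42.51 m/s
set_airspeed(14.45): V ← 14.45 m/s
set_airspeed(10.3): V ← 10.3 m/s
adjust_airspeed(+13.69): V ← 10.3 +13.69 = 23.99 m/s
throttle_to(9116): rpm ← 9116
final state: V = 23.99 m/s, rpm = 9116 → n = rpm/60 = 151.933333 rev/s
J = V / (n·D) = 23.99 / (151.933333 × 3.562) = 0.044329
regime bands: climb J<0.5785 | cruise [0.5785, 1.1569) | windmill J≥1.1569
J = 0.0443 → climb

J = 0.0443, regime = climb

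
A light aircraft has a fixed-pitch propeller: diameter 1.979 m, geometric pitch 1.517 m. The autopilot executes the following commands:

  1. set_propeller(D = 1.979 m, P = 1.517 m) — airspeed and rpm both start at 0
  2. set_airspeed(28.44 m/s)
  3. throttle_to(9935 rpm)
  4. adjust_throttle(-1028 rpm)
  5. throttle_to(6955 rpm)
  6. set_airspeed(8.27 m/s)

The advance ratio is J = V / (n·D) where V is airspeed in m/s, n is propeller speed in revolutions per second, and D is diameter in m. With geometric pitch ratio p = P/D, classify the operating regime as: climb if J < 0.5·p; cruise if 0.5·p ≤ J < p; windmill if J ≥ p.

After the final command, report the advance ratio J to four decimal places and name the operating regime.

J = 0.0361, regime = climb

set_propeller: D = 1.979 m, P = 1.517 m (p = P/D = 0.766549); state ← (V=0, rpm=0)
set_airspeed(28.44): V ← 28.44 m/s
throttle_to(9935): rpm ← 9935
adjust_throttle(-1028): rpm ← 9935 -1028 = 8907
throttle_to(6955): rpm ← 6955
set_airspeed(8.27): V ← 8.27 m/s
final state: V = 8.27 m/s, rpm = 6955 → n = rpm/60 = 115.916667 rev/s
J = V / (n·D) = 8.27 / (115.916667 × 1.979) = 0.036051
regime bands: climb J<0.3833 | cruise [0.3833, 0.7665) | windmill J≥0.7665
J = 0.0361 → climb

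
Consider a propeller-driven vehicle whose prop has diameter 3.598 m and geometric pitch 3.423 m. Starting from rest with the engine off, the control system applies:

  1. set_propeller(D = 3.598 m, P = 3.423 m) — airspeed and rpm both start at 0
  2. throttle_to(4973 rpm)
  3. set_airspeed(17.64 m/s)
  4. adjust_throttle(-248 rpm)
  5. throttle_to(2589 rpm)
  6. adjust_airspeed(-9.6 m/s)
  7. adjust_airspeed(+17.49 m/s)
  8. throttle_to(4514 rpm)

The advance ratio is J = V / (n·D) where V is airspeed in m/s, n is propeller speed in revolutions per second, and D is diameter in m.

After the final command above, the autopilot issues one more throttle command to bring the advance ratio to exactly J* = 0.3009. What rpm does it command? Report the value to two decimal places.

rpm = 1414.88

set_propeller: D = 3.598 m, P = 3.423 m (p = P/D = 0.951362); state ← (V=0, rpm=0)
throttle_to(4973): rpm ← 4973
set_airspeed(17.64): V ← 17.64 m/s
adjust_throttle(-248): rpm ← 4973 -248 = 4725
throttle_to(2589): rpm ← 2589
adjust_airspeed(-9.6): V ← 17.64 -9.6 = 8.04 m/s
adjust_airspeed(+17.49): V ← 8.04 +17.49 = 25.53 m/s
throttle_to(4514): rpm ← 4514
final state: V = 25.53 m/s, rpm = 4514 → n = rpm/60 = 75.233333 rev/s
target J* = 0.3009; solve J* = V/(n·D) for n: n = V/(J*·D) = 25.53/(0.3009 × 3.598) = 23.581285 rev/s
rpm = 60·n = 1414.877103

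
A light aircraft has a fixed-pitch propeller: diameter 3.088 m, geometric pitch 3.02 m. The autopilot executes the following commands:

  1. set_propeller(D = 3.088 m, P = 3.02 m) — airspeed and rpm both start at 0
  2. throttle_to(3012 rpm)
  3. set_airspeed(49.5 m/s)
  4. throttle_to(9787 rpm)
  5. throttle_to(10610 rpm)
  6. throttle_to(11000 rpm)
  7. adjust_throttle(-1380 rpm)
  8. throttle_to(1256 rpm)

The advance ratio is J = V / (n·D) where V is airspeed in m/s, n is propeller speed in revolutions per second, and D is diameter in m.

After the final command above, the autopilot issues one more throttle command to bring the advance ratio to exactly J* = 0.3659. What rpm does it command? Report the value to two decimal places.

rpm = 2628.55

set_propeller: D = 3.088 m, P = 3.02 m (p = P/D = 0.977979); state ← (V=0, rpm=0)
throttle_to(3012): rpm ← 3012
set_airspeed(49.5): V ← 49.5 m/s
throttle_to(9787): rpm ← 9787
throttle_to(10610): rpm ← 10610
throttle_to(11000): rpm ← 11000
adjust_throttle(-1380): rpm ← 11000 -1380 = 9620
throttle_to(1256): rpm ← 1256
final state: V = 49.5 m/s, rpm = 1256 → n = rpm/60 = 20.933333 rev/s
target J* = 0.3659; solve J* = V/(n·D) for n: n = V/(J*·D) = 49.5/(0.3659 × 3.088) = 43.809218 rev/s
rpm = 60·n = 2628.553060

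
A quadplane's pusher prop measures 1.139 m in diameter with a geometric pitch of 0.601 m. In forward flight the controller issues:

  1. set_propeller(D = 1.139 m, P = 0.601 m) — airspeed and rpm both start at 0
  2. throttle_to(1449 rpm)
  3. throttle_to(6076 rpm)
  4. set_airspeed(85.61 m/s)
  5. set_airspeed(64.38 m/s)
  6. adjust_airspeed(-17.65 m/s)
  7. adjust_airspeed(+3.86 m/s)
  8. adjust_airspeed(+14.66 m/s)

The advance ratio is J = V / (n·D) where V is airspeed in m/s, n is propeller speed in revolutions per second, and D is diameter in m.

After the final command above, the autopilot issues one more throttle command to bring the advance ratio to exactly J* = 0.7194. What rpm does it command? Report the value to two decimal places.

rpm = 4777.91

set_propeller: D = 1.139 m, P = 0.601 m (p = P/D = 0.527656); state ← (V=0, rpm=0)
throttle_to(1449): rpm ← 1449
throttle_to(6076): rpm ← 6076
set_airspeed(85.61): V ← 85.61 m/s
set_airspeed(64.38): V ← 64.38 m/s
adjust_airspeed(-17.65): V ← 64.38 -17.65 = 46.73 m/s
adjust_airspeed(+3.86): V ← 46.73 +3.86 = 50.59 m/s
adjust_airspeed(+14.66): V ← 50.59 +14.66 = 65.25 m/s
final state: V = 65.25 m/s, rpm = 6076 → n = rpm/60 = 101.266667 rev/s
target J* = 0.7194; solve J* = V/(n·D) for n: n = V/(J*·D) = 65.25/(0.7194 × 1.139) = 79.631768 rev/s
rpm = 60·n = 4777.906084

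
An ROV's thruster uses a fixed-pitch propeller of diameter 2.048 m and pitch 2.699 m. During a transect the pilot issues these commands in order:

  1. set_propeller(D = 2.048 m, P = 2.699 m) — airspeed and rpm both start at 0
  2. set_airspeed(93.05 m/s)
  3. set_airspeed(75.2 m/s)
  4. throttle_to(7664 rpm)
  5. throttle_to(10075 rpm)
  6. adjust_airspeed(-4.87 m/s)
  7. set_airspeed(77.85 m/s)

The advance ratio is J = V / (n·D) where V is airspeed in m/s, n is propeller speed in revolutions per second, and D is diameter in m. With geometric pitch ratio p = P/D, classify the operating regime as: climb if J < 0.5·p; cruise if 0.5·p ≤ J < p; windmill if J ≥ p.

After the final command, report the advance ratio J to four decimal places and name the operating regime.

set_propeller: D = 2.048 m, P = 2.699 m (p = P/D = 1.317871); state ← (V=0, rpm=0)
set_airspeed(93.05): V ← 93.05 m/s
set_airspeed(75.2): V ← 75.2 m/s
throttle_to(7664): rpm ← 7664
throttle_to(10075): rpm ← 10075
adjust_airspeed(-4.87): V ← 75.2 -4.87 = 70.33 m/s
set_airspeed(77.85): V ← 77.85 m/s
final state: V = 77.85 m/s, rpm = 10075 → n = rpm/60 = 167.916667 rev/s
J = V / (n·D) = 77.85 / (167.916667 × 2.048) = 0.226378
regime bands: climb J<0.6589 | cruise [0.6589, 1.3179) | windmill J≥1.3179
J = 0.2264 → climb

J = 0.2264, regime = climb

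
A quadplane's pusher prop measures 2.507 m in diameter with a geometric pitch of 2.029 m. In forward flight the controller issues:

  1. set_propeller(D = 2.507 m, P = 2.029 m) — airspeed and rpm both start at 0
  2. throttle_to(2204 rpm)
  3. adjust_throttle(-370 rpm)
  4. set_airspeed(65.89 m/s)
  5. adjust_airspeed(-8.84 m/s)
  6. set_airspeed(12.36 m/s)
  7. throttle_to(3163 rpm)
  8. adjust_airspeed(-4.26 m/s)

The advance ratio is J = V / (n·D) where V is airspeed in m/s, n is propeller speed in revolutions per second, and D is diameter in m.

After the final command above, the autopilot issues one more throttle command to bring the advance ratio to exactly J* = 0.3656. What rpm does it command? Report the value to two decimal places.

set_propeller: D = 2.507 m, P = 2.029 m (p = P/D = 0.809334); state ← (V=0, rpm=0)
throttle_to(2204): rpm ← 2204
adjust_throttle(-370): rpm ← 2204 -370 = 1834
set_airspeed(65.89): V ← 65.89 m/s
adjust_airspeed(-8.84): V ← 65.89 -8.84 = 57.05 m/s
set_airspeed(12.36): V ← 12.36 m/s
throttle_to(3163): rpm ← 3163
adjust_airspeed(-4.26): V ← 12.36 -4.26 = 8.1 m/s
final state: V = 8.1 m/s, rpm = 3163 → n = rpm/60 = 52.716667 rev/s
target J* = 0.3656; solve J* = V/(n·D) for n: n = V/(J*·D) = 8.1/(0.3656 × 2.507) = 8.837400 rev/s
rpm = 60·n = 530.243982

rpm = 530.24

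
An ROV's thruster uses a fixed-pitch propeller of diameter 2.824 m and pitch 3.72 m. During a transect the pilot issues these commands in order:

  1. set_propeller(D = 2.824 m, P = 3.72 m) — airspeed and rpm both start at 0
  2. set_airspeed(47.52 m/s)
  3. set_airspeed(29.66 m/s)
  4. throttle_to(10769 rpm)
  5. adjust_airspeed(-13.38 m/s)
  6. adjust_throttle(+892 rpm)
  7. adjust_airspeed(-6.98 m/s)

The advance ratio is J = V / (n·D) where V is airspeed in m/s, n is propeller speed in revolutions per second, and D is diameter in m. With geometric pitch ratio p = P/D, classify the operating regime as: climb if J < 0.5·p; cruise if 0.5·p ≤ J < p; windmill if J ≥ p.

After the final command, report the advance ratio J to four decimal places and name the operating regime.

set_propeller: D = 2.824 m, P = 3.72 m (p = P/D = 1.317280); state ← (V=0, rpm=0)
set_airspeed(47.52): V ← 47.52 m/s
set_airspeed(29.66): V ← 29.66 m/s
throttle_to(10769): rpm ← 10769
adjust_airspeed(-13.38): V ← 29.66 -13.38 = 16.28 m/s
adjust_throttle(+892): rpm ← 10769 +892 = 11661
adjust_airspeed(-6.98): V ← 16.28 -6.98 = 9.3 m/s
final state: V = 9.3 m/s, rpm = 11661 → n = rpm/60 = 194.350000 rev/s
J = V / (n·D) = 9.3 / (194.350000 × 2.824) = 0.016945
regime bands: climb J<0.6586 | cruise [0.6586, 1.3173) | windmill J≥1.3173
J = 0.0169 → climb

J = 0.0169, regime = climb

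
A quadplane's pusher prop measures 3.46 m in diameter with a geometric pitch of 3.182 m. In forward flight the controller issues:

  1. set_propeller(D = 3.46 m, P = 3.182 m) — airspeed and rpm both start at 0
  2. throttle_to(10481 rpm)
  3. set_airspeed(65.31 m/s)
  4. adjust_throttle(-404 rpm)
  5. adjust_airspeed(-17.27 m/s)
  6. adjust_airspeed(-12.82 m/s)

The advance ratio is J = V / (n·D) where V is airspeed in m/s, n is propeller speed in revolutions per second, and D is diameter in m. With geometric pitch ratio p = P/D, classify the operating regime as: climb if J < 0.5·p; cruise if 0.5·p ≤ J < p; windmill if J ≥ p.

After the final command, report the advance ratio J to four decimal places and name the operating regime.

J = 0.0606, regime = climb

set_propeller: D = 3.46 m, P = 3.182 m (p = P/D = 0.919653); state ← (V=0, rpm=0)
throttle_to(10481): rpm ← 10481
set_airspeed(65.31): V ← 65.31 m/s
adjust_throttle(-404): rpm ← 10481 -404 = 10077
adjust_airspeed(-17.27): V ← 65.31 -17.27 = 48.04 m/s
adjust_airspeed(-12.82): V ← 48.04 -12.82 = 35.22 m/s
final state: V = 35.22 m/s, rpm = 10077 → n = rpm/60 = 167.950000 rev/s
J = V / (n·D) = 35.22 / (167.950000 × 3.46) = 0.060608
regime bands: climb J<0.4598 | cruise [0.4598, 0.9197) | windmill J≥0.9197
J = 0.0606 → climb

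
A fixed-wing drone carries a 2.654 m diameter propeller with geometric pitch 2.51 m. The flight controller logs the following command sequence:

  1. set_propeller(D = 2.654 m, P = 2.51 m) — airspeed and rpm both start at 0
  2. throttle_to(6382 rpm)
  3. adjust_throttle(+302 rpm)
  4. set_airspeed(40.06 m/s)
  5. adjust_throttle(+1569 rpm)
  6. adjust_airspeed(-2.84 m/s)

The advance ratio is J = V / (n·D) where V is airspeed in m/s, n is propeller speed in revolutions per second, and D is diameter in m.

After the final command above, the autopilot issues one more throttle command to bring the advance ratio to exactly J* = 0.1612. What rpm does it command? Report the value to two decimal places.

rpm = 5219.89

set_propeller: D = 2.654 m, P = 2.51 m (p = P/D = 0.945742); state ← (V=0, rpm=0)
throttle_to(6382): rpm ← 6382
adjust_throttle(+302): rpm ← 6382 +302 = 6684
set_airspeed(40.06): V ← 40.06 m/s
adjust_throttle(+1569): rpm ← 6684 +1569 = 8253
adjust_airspeed(-2.84): V ← 40.06 -2.84 = 37.22 m/s
final state: V = 37.22 m/s, rpm = 8253 → n = rpm/60 = 137.550000 rev/s
target J* = 0.1612; solve J* = V/(n·D) for n: n = V/(J*·D) = 37.22/(0.1612 × 2.654) = 86.998229 rev/s
rpm = 60·n = 5219.893751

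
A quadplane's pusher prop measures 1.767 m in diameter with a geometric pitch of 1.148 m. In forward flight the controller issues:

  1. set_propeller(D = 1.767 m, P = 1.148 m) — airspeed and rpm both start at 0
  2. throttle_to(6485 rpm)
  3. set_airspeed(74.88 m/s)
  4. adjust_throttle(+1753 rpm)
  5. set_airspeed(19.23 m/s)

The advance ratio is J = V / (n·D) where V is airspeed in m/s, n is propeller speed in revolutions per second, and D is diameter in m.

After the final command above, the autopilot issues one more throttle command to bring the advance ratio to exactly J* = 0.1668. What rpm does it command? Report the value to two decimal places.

rpm = 3914.70

set_propeller: D = 1.767 m, P = 1.148 m (p = P/D = 0.649689); state ← (V=0, rpm=0)
throttle_to(6485): rpm ← 6485
set_airspeed(74.88): V ← 74.88 m/s
adjust_throttle(+1753): rpm ← 6485 +1753 = 8238
set_airspeed(19.23): V ← 19.23 m/s
final state: V = 19.23 m/s, rpm = 8238 → n = rpm/60 = 137.300000 rev/s
target J* = 0.1668; solve J* = V/(n·D) for n: n = V/(J*·D) = 19.23/(0.1668 × 1.767) = 65.244918 rev/s
rpm = 60·n = 3914.695069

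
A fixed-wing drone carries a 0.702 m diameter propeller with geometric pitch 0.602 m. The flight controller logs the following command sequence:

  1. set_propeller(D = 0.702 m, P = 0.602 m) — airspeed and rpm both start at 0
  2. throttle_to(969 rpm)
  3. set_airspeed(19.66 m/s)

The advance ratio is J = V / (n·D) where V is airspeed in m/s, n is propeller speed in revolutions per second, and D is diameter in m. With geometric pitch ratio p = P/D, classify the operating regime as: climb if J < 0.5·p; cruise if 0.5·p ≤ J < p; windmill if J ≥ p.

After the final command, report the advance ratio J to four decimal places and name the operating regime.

J = 1.7341, regime = windmill

set_propeller: D = 0.702 m, P = 0.602 m (p = P/D = 0.857550); state ← (V=0, rpm=0)
throttle_to(969): rpm ← 969
set_airspeed(19.66): V ← 19.66 m/s
final state: V = 19.66 m/s, rpm = 969 → n = rpm/60 = 16.150000 rev/s
J = V / (n·D) = 19.66 / (16.150000 × 0.702) = 1.734099
regime bands: climb J<0.4288 | cruise [0.4288, 0.8575) | windmill J≥0.8575
J = 1.7341 → windmill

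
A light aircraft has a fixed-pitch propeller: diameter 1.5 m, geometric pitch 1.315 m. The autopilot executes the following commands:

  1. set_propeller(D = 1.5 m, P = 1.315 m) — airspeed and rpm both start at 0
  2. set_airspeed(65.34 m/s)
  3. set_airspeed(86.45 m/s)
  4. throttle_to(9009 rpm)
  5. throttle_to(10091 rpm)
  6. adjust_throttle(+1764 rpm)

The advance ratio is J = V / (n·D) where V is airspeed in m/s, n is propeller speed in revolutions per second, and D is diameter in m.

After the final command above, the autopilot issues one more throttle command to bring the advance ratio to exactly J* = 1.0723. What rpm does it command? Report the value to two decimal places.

rpm = 3224.84

set_propeller: D = 1.5 m, P = 1.315 m (p = P/D = 0.876667); state ← (V=0, rpm=0)
set_airspeed(65.34): V ← 65.34 m/s
set_airspeed(86.45): V ← 86.45 m/s
throttle_to(9009): rpm ← 9009
throttle_to(10091): rpm ← 10091
adjust_throttle(+1764): rpm ← 10091 +1764 = 11855
final state: V = 86.45 m/s, rpm = 11855 → n = rpm/60 = 197.583333 rev/s
target J* = 1.0723; solve J* = V/(n·D) for n: n = V/(J*·D) = 86.45/(1.0723 × 1.5) = 53.747397 rev/s
rpm = 60·n = 3224.843794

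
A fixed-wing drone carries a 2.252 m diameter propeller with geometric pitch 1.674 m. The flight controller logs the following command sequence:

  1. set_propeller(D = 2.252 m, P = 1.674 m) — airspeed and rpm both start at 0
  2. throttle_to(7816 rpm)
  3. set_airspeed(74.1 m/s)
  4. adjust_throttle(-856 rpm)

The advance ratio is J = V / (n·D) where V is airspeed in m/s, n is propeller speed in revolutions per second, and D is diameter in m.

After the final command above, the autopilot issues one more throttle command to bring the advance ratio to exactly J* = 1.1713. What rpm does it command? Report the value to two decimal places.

set_propeller: D = 2.252 m, P = 1.674 m (p = P/D = 0.743339); state ← (V=0, rpm=0)
throttle_to(7816): rpm ← 7816
set_airspeed(74.1): V ← 74.1 m/s
adjust_throttle(-856): rpm ← 7816 -856 = 6960
final state: V = 74.1 m/s, rpm = 6960 → n = rpm/60 = 116.000000 rev/s
target J* = 1.1713; solve J* = V/(n·D) for n: n = V/(J*·D) = 74.1/(1.1713 × 2.252) = 28.091937 rev/s
rpm = 60·n = 1685.516192

rpm = 1685.52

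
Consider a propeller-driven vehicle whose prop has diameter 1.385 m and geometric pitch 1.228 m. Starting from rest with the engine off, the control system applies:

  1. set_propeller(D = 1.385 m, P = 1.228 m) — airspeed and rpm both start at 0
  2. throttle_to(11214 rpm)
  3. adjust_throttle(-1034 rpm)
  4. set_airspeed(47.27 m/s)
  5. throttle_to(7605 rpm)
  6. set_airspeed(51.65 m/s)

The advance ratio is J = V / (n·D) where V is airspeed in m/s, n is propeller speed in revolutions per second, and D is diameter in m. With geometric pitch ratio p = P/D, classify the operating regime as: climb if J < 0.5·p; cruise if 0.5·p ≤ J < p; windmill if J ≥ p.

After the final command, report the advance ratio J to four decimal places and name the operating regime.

set_propeller: D = 1.385 m, P = 1.228 m (p = P/D = 0.886643); state ← (V=0, rpm=0)
throttle_to(11214): rpm ← 11214
adjust_throttle(-1034): rpm ← 11214 -1034 = 10180
set_airspeed(47.27): V ← 47.27 m/s
throttle_to(7605): rpm ← 7605
set_airspeed(51.65): V ← 51.65 m/s
final state: V = 51.65 m/s, rpm = 7605 → n = rpm/60 = 126.750000 rev/s
J = V / (n·D) = 51.65 / (126.750000 × 1.385) = 0.294220
regime bands: climb J<0.4433 | cruise [0.4433, 0.8866) | windmill J≥0.8866
J = 0.2942 → climb

J = 0.2942, regime = climb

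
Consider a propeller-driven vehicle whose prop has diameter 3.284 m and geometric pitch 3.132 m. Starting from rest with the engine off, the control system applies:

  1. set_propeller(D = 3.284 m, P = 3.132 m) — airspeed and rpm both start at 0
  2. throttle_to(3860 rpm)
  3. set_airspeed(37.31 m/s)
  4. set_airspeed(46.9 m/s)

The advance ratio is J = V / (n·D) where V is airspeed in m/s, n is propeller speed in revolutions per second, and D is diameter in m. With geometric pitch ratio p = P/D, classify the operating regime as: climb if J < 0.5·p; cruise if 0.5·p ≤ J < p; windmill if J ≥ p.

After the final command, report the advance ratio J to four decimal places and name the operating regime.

J = 0.2220, regime = climb

set_propeller: D = 3.284 m, P = 3.132 m (p = P/D = 0.953715); state ← (V=0, rpm=0)
throttle_to(3860): rpm ← 3860
set_airspeed(37.31): V ← 37.31 m/s
set_airspeed(46.9): V ← 46.9 m/s
final state: V = 46.9 m/s, rpm = 3860 → n = rpm/60 = 64.333333 rev/s
J = V / (n·D) = 46.9 / (64.333333 × 3.284) = 0.221990
regime bands: climb J<0.4769 | cruise [0.4769, 0.9537) | windmill J≥0.9537
J = 0.2220 → climb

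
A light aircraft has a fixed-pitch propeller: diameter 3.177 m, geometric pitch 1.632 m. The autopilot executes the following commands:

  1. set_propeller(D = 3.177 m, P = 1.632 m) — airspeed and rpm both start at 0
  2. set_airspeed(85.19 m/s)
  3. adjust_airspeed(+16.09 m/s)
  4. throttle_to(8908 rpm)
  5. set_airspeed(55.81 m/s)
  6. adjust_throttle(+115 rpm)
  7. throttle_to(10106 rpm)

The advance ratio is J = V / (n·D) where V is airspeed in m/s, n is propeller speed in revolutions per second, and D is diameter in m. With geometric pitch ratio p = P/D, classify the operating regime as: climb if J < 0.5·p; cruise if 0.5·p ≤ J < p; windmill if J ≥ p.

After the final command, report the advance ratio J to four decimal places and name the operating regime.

J = 0.1043, regime = climb

set_propeller: D = 3.177 m, P = 1.632 m (p = P/D = 0.513692); state ← (V=0, rpm=0)
set_airspeed(85.19): V ← 85.19 m/s
adjust_airspeed(+16.09): V ← 85.19 +16.09 = 101.28 m/s
throttle_to(8908): rpm ← 8908
set_airspeed(55.81): V ← 55.81 m/s
adjust_throttle(+115): rpm ← 8908 +115 = 9023
throttle_to(10106): rpm ← 10106
final state: V = 55.81 m/s, rpm = 10106 → n = rpm/60 = 168.433333 rev/s
J = V / (n·D) = 55.81 / (168.433333 × 3.177) = 0.104296
regime bands: climb J<0.2568 | cruise [0.2568, 0.5137) | windmill J≥0.5137
J = 0.1043 → climb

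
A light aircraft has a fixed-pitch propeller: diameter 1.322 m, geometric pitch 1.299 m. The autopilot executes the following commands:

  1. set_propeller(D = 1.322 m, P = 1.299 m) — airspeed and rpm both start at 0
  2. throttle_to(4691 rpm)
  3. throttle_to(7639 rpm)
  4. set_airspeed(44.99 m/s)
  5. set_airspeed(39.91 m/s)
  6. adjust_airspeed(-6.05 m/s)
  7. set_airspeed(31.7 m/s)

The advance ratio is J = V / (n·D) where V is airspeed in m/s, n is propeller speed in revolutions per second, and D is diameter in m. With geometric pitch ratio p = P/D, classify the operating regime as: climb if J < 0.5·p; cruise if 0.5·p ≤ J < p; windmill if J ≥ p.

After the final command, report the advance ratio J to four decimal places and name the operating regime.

J = 0.1883, regime = climb

set_propeller: D = 1.322 m, P = 1.299 m (p = P/D = 0.982602); state ← (V=0, rpm=0)
throttle_to(4691): rpm ← 4691
throttle_to(7639): rpm ← 7639
set_airspeed(44.99): V ← 44.99 m/s
set_airspeed(39.91): V ← 39.91 m/s
adjust_airspeed(-6.05): V ← 39.91 -6.05 = 33.86 m/s
set_airspeed(31.7): V ← 31.7 m/s
final state: V = 31.7 m/s, rpm = 7639 → n = rpm/60 = 127.316667 rev/s
J = V / (n·D) = 31.7 / (127.316667 × 1.322) = 0.188340
regime bands: climb J<0.4913 | cruise [0.4913, 0.9826) | windmill J≥0.9826
J = 0.1883 → climb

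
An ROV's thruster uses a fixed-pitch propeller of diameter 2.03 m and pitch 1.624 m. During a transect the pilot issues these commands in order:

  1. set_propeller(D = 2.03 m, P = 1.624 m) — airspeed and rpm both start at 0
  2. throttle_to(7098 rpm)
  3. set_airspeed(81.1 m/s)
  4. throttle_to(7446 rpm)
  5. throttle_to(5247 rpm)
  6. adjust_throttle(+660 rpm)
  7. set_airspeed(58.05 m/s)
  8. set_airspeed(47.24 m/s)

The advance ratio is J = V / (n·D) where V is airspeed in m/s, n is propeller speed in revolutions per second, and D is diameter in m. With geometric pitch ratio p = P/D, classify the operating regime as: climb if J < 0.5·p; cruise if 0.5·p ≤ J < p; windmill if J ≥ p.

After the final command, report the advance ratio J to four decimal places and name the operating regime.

set_propeller: D = 2.03 m, P = 1.624 m (p = P/D = 0.800000); state ← (V=0, rpm=0)
throttle_to(7098): rpm ← 7098
set_airspeed(81.1): V ← 81.1 m/s
throttle_to(7446): rpm ← 7446
throttle_to(5247): rpm ← 5247
adjust_throttle(+660): rpm ← 5247 +660 = 5907
set_airspeed(58.05): V ← 58.05 m/s
set_airspeed(47.24): V ← 47.24 m/s
final state: V = 47.24 m/s, rpm = 5907 → n = rpm/60 = 98.450000 rev/s
J = V / (n·D) = 47.24 / (98.450000 × 2.03) = 0.236373
regime bands: climb J<0.4000 | cruise [0.4000, 0.8000) | windmill J≥0.8000
J = 0.2364 → climb

J = 0.2364, regime = climb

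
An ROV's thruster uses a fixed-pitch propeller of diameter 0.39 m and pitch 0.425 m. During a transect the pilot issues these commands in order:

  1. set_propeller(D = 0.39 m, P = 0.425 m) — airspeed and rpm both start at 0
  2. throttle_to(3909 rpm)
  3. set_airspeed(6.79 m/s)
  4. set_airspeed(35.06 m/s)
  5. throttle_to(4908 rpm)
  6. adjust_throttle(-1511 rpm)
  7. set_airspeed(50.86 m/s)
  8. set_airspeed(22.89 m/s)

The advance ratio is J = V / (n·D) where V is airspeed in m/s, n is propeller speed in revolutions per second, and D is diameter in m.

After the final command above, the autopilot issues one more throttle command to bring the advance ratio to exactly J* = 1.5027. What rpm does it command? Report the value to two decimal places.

set_propeller: D = 0.39 m, P = 0.425 m (p = P/D = 1.089744); state ← (V=0, rpm=0)
throttle_to(3909): rpm ← 3909
set_airspeed(6.79): V ← 6.79 m/s
set_airspeed(35.06): V ← 35.06 m/s
throttle_to(4908): rpm ← 4908
adjust_throttle(-1511): rpm ← 4908 -1511 = 3397
set_airspeed(50.86): V ← 50.86 m/s
set_airspeed(22.89): V ← 22.89 m/s
final state: V = 22.89 m/s, rpm = 3397 → n = rpm/60 = 56.616667 rev/s
target J* = 1.5027; solve J* = V/(n·D) for n: n = V/(J*·D) = 22.89/(1.5027 × 0.39) = 39.057901 rev/s
rpm = 60·n = 2343.474054

rpm = 2343.47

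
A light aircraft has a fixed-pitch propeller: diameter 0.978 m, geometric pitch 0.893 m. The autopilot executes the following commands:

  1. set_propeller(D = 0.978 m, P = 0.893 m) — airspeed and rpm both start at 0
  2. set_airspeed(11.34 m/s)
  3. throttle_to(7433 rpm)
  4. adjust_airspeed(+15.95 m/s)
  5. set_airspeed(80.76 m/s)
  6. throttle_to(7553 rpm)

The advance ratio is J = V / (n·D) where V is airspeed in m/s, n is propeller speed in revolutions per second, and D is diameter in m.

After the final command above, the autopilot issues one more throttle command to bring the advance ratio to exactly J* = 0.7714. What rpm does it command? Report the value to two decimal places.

rpm = 6422.87

set_propeller: D = 0.978 m, P = 0.893 m (p = P/D = 0.913088); state ← (V=0, rpm=0)
set_airspeed(11.34): V ← 11.34 m/s
throttle_to(7433): rpm ← 7433
adjust_airspeed(+15.95): V ← 11.34 +15.95 = 27.29 m/s
set_airspeed(80.76): V ← 80.76 m/s
throttle_to(7553): rpm ← 7553
final state: V = 80.76 m/s, rpm = 7553 → n = rpm/60 = 125.883333 rev/s
target J* = 0.7714; solve J* = V/(n·D) for n: n = V/(J*·D) = 80.76/(0.7714 × 0.978) = 107.047818 rev/s
rpm = 60·n = 6422.869104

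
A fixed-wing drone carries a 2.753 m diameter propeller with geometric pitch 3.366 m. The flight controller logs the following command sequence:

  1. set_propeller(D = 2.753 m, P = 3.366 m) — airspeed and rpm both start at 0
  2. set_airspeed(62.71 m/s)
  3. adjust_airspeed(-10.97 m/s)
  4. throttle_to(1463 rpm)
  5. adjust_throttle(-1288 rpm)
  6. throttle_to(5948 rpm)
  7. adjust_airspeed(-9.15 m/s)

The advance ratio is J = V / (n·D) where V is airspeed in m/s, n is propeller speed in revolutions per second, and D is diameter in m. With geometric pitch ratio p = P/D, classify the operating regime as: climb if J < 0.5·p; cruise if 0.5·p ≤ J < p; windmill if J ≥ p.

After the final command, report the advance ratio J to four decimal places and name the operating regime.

J = 0.1561, regime = climb

set_propeller: D = 2.753 m, P = 3.366 m (p = P/D = 1.222666); state ← (V=0, rpm=0)
set_airspeed(62.71): V ← 62.71 m/s
adjust_airspeed(-10.97): V ← 62.71 -10.97 = 51.74 m/s
throttle_to(1463): rpm ← 1463
adjust_throttle(-1288): rpm ← 1463 -1288 = 175
throttle_to(5948): rpm ← 5948
adjust_airspeed(-9.15): V ← 51.74 -9.15 = 42.59 m/s
final state: V = 42.59 m/s, rpm = 5948 → n = rpm/60 = 99.133333 rev/s
J = V / (n·D) = 42.59 / (99.133333 × 2.753) = 0.156056
regime bands: climb J<0.6113 | cruise [0.6113, 1.2227) | windmill J≥1.2227
J = 0.1561 → climb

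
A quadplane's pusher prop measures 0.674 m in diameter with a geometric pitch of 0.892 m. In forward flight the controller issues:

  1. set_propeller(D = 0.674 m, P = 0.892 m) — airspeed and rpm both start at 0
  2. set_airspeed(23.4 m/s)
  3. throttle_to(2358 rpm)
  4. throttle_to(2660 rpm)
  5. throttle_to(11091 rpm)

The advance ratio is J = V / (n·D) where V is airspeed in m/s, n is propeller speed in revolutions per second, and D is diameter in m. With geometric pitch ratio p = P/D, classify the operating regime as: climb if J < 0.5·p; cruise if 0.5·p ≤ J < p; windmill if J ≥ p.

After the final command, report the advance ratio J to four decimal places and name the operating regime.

J = 0.1878, regime = climb

set_propeller: D = 0.674 m, P = 0.892 m (p = P/D = 1.323442); state ← (V=0, rpm=0)
set_airspeed(23.4): V ← 23.4 m/s
throttle_to(2358): rpm ← 2358
throttle_to(2660): rpm ← 2660
throttle_to(11091): rpm ← 11091
final state: V = 23.4 m/s, rpm = 11091 → n = rpm/60 = 184.850000 rev/s
J = V / (n·D) = 23.4 / (184.850000 × 0.674) = 0.187818
regime bands: climb J<0.6617 | cruise [0.6617, 1.3234) | windmill J≥1.3234
J = 0.1878 → climb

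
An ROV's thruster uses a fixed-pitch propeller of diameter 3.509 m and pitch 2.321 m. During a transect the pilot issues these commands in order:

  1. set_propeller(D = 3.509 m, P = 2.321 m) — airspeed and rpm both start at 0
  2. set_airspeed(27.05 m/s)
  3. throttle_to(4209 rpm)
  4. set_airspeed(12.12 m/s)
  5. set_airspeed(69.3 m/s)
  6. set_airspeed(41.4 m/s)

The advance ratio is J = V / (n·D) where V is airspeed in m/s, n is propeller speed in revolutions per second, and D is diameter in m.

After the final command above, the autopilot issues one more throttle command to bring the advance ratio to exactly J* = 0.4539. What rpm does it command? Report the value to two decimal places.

rpm = 1559.58

set_propeller: D = 3.509 m, P = 2.321 m (p = P/D = 0.661442); state ← (V=0, rpm=0)
set_airspeed(27.05): V ← 27.05 m/s
throttle_to(4209): rpm ← 4209
set_airspeed(12.12): V ← 12.12 m/s
set_airspeed(69.3): V ← 69.3 m/s
set_airspeed(41.4): V ← 41.4 m/s
final state: V = 41.4 m/s, rpm = 4209 → n = rpm/60 = 70.150000 rev/s
target J* = 0.4539; solve J* = V/(n·D) for n: n = V/(J*·D) = 41.4/(0.4539 × 3.509) = 25.993023 rev/s
rpm = 60·n = 1559.581377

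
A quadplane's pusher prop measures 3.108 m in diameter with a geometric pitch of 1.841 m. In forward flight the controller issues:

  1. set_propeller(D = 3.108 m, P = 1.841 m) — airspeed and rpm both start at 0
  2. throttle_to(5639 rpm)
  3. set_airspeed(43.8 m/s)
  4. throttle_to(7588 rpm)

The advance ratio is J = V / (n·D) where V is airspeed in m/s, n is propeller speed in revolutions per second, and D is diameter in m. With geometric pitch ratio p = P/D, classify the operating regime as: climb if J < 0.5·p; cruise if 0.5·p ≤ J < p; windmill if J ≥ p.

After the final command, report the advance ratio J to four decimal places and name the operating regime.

set_propeller: D = 3.108 m, P = 1.841 m (p = P/D = 0.592342); state ← (V=0, rpm=0)
throttle_to(5639): rpm ← 5639
set_airspeed(43.8): V ← 43.8 m/s
throttle_to(7588): rpm ← 7588
final state: V = 43.8 m/s, rpm = 7588 → n = rpm/60 = 126.466667 rev/s
J = V / (n·D) = 43.8 / (126.466667 × 3.108) = 0.111434
regime bands: climb J<0.2962 | cruise [0.2962, 0.5923) | windmill J≥0.5923
J = 0.1114 → climb

J = 0.1114, regime = climb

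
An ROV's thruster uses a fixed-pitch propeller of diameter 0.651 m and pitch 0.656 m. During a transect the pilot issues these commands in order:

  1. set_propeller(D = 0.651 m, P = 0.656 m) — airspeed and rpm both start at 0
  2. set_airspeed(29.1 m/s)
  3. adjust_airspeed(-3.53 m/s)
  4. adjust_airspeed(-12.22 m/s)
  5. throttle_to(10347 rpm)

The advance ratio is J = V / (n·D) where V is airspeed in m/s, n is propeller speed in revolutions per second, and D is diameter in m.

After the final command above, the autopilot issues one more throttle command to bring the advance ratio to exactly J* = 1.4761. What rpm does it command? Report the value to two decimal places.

set_propeller: D = 0.651 m, P = 0.656 m (p = P/D = 1.007680); state ← (V=0, rpm=0)
set_airspeed(29.1): V ← 29.1 m/s
adjust_airspeed(-3.53): V ← 29.1 -3.53 = 25.57 m/s
adjust_airspeed(-12.22): V ← 25.57 -12.22 = 13.35 m/s
throttle_to(10347): rpm ← 10347
final state: V = 13.35 m/s, rpm = 10347 → n = rpm/60 = 172.450000 rev/s
target J* = 1.4761; solve J* = V/(n·D) for n: n = V/(J*·D) = 13.35/(1.4761 × 0.651) = 13.892631 rev/s
rpm = 60·n = 833.557853

rpm = 833.56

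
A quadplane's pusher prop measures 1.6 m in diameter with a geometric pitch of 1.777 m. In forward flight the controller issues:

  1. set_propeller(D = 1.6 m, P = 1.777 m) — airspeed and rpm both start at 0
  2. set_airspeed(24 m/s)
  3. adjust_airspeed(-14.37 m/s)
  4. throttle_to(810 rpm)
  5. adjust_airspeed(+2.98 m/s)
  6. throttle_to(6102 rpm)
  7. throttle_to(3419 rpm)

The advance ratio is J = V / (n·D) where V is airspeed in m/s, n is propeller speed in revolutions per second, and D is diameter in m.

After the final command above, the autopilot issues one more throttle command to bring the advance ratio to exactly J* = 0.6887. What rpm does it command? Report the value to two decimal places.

set_propeller: D = 1.6 m, P = 1.777 m (p = P/D = 1.110625); state ← (V=0, rpm=0)
set_airspeed(24): V ← 24 m/s
adjust_airspeed(-14.37): V ← 24 -14.37 = 9.63 m/s
throttle_to(810): rpm ← 810
adjust_airspeed(+2.98): V ← 9.63 +2.98 = 12.61 m/s
throttle_to(6102): rpm ← 6102
throttle_to(3419): rpm ← 3419
final state: V = 12.61 m/s, rpm = 3419 → n = rpm/60 = 56.983333 rev/s
target J* = 0.6887; solve J* = V/(n·D) for n: n = V/(J*·D) = 12.61/(0.6887 × 1.6) = 11.443662 rev/s
rpm = 60·n = 686.619718

rpm = 686.62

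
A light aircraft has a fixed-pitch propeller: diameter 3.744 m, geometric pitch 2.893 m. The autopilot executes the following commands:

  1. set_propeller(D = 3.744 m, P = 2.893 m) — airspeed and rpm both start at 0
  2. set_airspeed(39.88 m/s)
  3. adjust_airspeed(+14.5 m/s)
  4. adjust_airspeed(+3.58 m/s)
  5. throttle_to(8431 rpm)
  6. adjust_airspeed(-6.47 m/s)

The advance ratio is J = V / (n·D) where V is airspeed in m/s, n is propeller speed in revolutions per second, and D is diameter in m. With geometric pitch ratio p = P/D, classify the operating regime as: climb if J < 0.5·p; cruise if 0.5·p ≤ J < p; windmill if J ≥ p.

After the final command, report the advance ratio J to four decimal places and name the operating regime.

set_propeller: D = 3.744 m, P = 2.893 m (p = P/D = 0.772703); state ← (V=0, rpm=0)
set_airspeed(39.88): V ← 39.88 m/s
adjust_airspeed(+14.5): V ← 39.88 +14.5 = 54.38 m/s
adjust_airspeed(+3.58): V ← 54.38 +3.58 = 57.96 m/s
throttle_to(8431): rpm ← 8431
adjust_airspeed(-6.47): V ← 57.96 -6.47 = 51.49 m/s
final state: V = 51.49 m/s, rpm = 8431 → n = rpm/60 = 140.516667 rev/s
J = V / (n·D) = 51.49 / (140.516667 × 3.744) = 0.097872
regime bands: climb J<0.3864 | cruise [0.3864, 0.7727) | windmill J≥0.7727
J = 0.0979 → climb

J = 0.0979, regime = climb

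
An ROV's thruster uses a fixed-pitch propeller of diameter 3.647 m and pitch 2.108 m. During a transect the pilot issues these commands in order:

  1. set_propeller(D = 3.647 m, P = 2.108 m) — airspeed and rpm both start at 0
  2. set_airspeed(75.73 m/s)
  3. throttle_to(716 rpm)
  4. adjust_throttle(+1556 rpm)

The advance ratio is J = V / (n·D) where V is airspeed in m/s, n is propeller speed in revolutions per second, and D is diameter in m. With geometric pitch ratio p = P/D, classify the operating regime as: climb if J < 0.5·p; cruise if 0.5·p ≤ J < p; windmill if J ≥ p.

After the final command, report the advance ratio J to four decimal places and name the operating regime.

set_propeller: D = 3.647 m, P = 2.108 m (p = P/D = 0.578009); state ← (V=0, rpm=0)
set_airspeed(75.73): V ← 75.73 m/s
throttle_to(716): rpm ← 716
adjust_throttle(+1556): rpm ← 716 +1556 = 2272
final state: V = 75.73 m/s, rpm = 2272 → n = rpm/60 = 37.866667 rev/s
J = V / (n·D) = 75.73 / (37.866667 × 3.647) = 0.548372
regime bands: climb J<0.2890 | cruise [0.2890, 0.5780) | windmill J≥0.5780
J = 0.5484 → cruise

J = 0.5484, regime = cruise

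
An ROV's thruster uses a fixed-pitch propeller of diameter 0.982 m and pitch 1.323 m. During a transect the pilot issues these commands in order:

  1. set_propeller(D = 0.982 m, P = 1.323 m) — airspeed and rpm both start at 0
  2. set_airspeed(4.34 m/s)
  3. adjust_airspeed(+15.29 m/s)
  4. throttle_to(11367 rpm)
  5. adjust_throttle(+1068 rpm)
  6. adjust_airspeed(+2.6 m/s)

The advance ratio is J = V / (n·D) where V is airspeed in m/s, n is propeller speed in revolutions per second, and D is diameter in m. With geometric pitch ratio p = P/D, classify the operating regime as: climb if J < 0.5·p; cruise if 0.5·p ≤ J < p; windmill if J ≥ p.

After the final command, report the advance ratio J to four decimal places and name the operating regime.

J = 0.1092, regime = climb

set_propeller: D = 0.982 m, P = 1.323 m (p = P/D = 1.347251); state ← (V=0, rpm=0)
set_airspeed(4.34): V ← 4.34 m/s
adjust_airspeed(+15.29): V ← 4.34 +15.29 = 19.63 m/s
throttle_to(11367): rpm ← 11367
adjust_throttle(+1068): rpm ← 11367 +1068 = 12435
adjust_airspeed(+2.6): V ← 19.63 +2.6 = 22.23 m/s
final state: V = 22.23 m/s, rpm = 12435 → n = rpm/60 = 207.250000 rev/s
J = V / (n·D) = 22.23 / (207.250000 × 0.982) = 0.109228
regime bands: climb J<0.6736 | cruise [0.6736, 1.3473) | windmill J≥1.3473
J = 0.1092 → climb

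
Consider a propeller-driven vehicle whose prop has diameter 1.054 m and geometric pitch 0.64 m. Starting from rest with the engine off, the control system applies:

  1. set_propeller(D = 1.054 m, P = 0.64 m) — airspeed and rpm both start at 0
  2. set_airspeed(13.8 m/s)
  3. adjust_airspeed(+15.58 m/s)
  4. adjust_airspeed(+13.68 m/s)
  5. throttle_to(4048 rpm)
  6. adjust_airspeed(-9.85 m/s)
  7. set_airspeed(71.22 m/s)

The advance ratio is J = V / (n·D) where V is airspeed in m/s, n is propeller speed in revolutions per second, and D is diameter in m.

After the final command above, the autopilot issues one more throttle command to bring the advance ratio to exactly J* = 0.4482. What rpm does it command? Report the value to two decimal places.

rpm = 9045.67

set_propeller: D = 1.054 m, P = 0.64 m (p = P/D = 0.607211); state ← (V=0, rpm=0)
set_airspeed(13.8): V ← 13.8 m/s
adjust_airspeed(+15.58): V ← 13.8 +15.58 = 29.38 m/s
adjust_airspeed(+13.68): V ← 29.38 +13.68 = 43.06 m/s
throttle_to(4048): rpm ← 4048
adjust_airspeed(-9.85): V ← 43.06 -9.85 = 33.21 m/s
set_airspeed(71.22): V ← 71.22 m/s
final state: V = 71.22 m/s, rpm = 4048 → n = rpm/60 = 67.466667 rev/s
target J* = 0.4482; solve J* = V/(n·D) for n: n = V/(J*·D) = 71.22/(0.4482 × 1.054) = 150.761172 rev/s
rpm = 60·n = 9045.670347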